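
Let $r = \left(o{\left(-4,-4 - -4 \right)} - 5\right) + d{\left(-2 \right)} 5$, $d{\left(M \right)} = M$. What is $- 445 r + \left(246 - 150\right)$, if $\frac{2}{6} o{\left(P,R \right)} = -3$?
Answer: $10776$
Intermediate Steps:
$o{\left(P,R \right)} = -9$ ($o{\left(P,R \right)} = 3 \left(-3\right) = -9$)
$r = -24$ ($r = \left(-9 - 5\right) - 10 = -14 - 10 = -24$)
$- 445 r + \left(246 - 150\right) = \left(-445\right) \left(-24\right) + \left(246 - 150\right) = 10680 + \left(246 - 150\right) = 10680 + 96 = 10776$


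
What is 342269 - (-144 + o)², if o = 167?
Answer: 341740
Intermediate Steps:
342269 - (-144 + o)² = 342269 - (-144 + 167)² = 342269 - 1*23² = 342269 - 1*529 = 342269 - 529 = 341740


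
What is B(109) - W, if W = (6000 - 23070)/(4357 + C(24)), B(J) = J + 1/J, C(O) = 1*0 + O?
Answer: 53915672/477529 ≈ 112.91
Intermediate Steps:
C(O) = O (C(O) = 0 + O = O)
W = -17070/4381 (W = (6000 - 23070)/(4357 + 24) = -17070/4381 ≈ -3.8964)
B(109) - W = (109 + 1/109) - 1*(-17070/4381) = (109 + 1/109) + 17070/4381 = 11882/109 + 17070/4381 = 53915672/477529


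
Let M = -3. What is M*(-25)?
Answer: 75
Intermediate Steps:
M*(-25) = -3*(-25) = 75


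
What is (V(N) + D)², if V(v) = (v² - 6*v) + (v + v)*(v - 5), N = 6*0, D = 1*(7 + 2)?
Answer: 81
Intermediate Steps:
D = 9 (D = 1*9 = 9)
N = 0
V(v) = v² - 6*v + 2*v*(-5 + v) (V(v) = (v² - 6*v) + (2*v)*(-5 + v) = (v² - 6*v) + 2*v*(-5 + v) = v² - 6*v + 2*v*(-5 + v))
(V(N) + D)² = (0*(-16 + 3*0) + 9)² = (0*(-16 + 0) + 9)² = (0*(-16) + 9)² = (0 + 9)² = 9² = 81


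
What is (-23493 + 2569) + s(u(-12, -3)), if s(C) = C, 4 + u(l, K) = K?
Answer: -20931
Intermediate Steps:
u(l, K) = -4 + K
(-23493 + 2569) + s(u(-12, -3)) = (-23493 + 2569) + (-4 - 3) = -20924 - 7 = -20931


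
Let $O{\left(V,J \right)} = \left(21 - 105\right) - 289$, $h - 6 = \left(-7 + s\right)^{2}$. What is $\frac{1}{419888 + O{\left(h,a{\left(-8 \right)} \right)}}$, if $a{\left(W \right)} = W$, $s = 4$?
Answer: $\frac{1}{419515} \approx 2.3837 \cdot 10^{-6}$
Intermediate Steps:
$h = 15$ ($h = 6 + \left(-7 + 4\right)^{2} = 6 + \left(-3\right)^{2} = 6 + 9 = 15$)
$O{\left(V,J \right)} = -373$ ($O{\left(V,J \right)} = -84 - 289 = -373$)
$\frac{1}{419888 + O{\left(h,a{\left(-8 \right)} \right)}} = \frac{1}{419888 - 373} = \frac{1}{419515}$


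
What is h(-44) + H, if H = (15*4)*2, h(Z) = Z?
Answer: 76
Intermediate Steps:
H = 120 (H = 60*2 = 120)
h(-44) + H = -44 + 120 = 76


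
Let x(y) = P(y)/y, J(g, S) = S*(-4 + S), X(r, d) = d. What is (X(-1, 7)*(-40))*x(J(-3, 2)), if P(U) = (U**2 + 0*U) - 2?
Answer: 980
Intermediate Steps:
P(U) = -2 + U**2 (P(U) = (U**2 + 0) - 2 = U**2 - 2 = -2 + U**2)
x(y) = (-2 + y**2)/y
(X(-1, 7)*(-40))*x(J(-3, 2)) = (7*(-40))*(2*(-4 + 2) - 2*1/(2*(-4 + 2))) = -280*(2*(-2) - 2/(2*(-2))) = -280*(-4 - 2/(-4)) = -280*(-4 - 2*(-1/4)) = -280*(-4 + 1/2) = -280*(-7/2) = 980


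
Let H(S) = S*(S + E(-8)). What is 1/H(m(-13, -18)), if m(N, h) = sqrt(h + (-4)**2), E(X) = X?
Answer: -1/66 + 2*I*sqrt(2)/33 ≈ -0.015152 + 0.08571*I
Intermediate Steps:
m(N, h) = sqrt(16 + h) (m(N, h) = sqrt(h + 16) = sqrt(16 + h))
H(S) = S*(-8 + S) (H(S) = S*(S - 8) = S*(-8 + S))
1/H(m(-13, -18)) = 1/(sqrt(16 - 18)*(-8 + sqrt(16 - 18))) = 1/(sqrt(-2)*(-8 + sqrt(-2))) = 1/((I*sqrt(2))*(-8 + I*sqrt(2))) = 1/(I*sqrt(2)*(-8 + I*sqrt(2))) = -I*sqrt(2)/(2*(-8 + I*sqrt(2)))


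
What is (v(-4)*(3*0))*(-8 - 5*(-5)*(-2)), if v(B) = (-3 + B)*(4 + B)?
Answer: 0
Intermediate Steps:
(v(-4)*(3*0))*(-8 - 5*(-5)*(-2)) = ((-12 - 4 + (-4)²)*(3*0))*(-8 - 5*(-5)*(-2)) = ((-12 - 4 + 16)*0)*(-8 - (-25)*(-2)) = (0*0)*(-8 - 1*50) = 0*(-8 - 50) = 0*(-58) = 0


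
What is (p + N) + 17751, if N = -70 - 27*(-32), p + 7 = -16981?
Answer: 1557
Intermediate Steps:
p = -16988 (p = -7 - 16981 = -16988)
N = 794 (N = -70 + 864 = 794)
(p + N) + 17751 = (-16988 + 794) + 17751 = -16194 + 17751 = 1557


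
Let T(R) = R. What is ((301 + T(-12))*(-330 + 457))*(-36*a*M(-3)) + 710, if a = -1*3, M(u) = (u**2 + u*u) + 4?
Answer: 87207038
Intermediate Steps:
M(u) = 4 + 2*u**2 (M(u) = (u**2 + u**2) + 4 = 2*u**2 + 4 = 4 + 2*u**2)
a = -3
((301 + T(-12))*(-330 + 457))*(-36*a*M(-3)) + 710 = ((301 - 12)*(-330 + 457))*(-(-108)*(4 + 2*(-3)**2)) + 710 = (289*127)*(-(-108)*(4 + 2*9)) + 710 = 36703*(-(-108)*(4 + 18)) + 710 = 36703*(-(-108)*22) + 710 = 36703*(-36*(-66)) + 710 = 36703*2376 + 710 = 87206328 + 710 = 87207038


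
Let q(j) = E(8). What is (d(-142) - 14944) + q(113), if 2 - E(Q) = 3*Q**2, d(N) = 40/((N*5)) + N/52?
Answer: -27942509/1846 ≈ -15137.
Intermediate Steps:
d(N) = 8/N + N/52 (d(N) = 40/((5*N)) + N*(1/52) = 40*(1/(5*N)) + N/52 = 8/N + N/52)
E(Q) = 2 - 3*Q**2
q(j) = -190 (q(j) = 2 - 3*8**2 = 2 - 3*64 = 2 - 192 = -190)
(d(-142) - 14944) + q(113) = ((8/(-142) + (1/52)*(-142)) - 14944) - 190 = ((8*(-1/142) - 71/26) - 14944) - 190 = ((-4/71 - 71/26) - 14944) - 190 = (-5145/1846 - 14944) - 190 = -27591769/1846 - 190 = -27942509/1846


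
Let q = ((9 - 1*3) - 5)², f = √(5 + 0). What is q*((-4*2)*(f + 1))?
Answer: -8 - 8*√5 ≈ -25.889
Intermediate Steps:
f = √5 ≈ 2.2361
q = 1 (q = ((9 - 3) - 5)² = (6 - 5)² = 1² = 1)
q*((-4*2)*(f + 1)) = 1*((-4*2)*(√5 + 1)) = 1*(-8*(1 + √5)) = 1*(-8 - 8*√5) = -8 - 8*√5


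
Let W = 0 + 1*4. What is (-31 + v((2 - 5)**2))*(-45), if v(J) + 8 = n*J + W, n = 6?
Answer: -855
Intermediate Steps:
W = 4 (W = 0 + 4 = 4)
v(J) = -4 + 6*J (v(J) = -8 + (6*J + 4) = -8 + (4 + 6*J) = -4 + 6*J)
(-31 + v((2 - 5)**2))*(-45) = (-31 + (-4 + 6*(2 - 5)**2))*(-45) = (-31 + (-4 + 6*(-3)**2))*(-45) = (-31 + (-4 + 6*9))*(-45) = (-31 + (-4 + 54))*(-45) = (-31 + 50)*(-45) = 19*(-45) = -855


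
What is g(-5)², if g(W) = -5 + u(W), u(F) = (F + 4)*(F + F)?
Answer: 25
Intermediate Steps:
u(F) = 2*F*(4 + F) (u(F) = (4 + F)*(2*F) = 2*F*(4 + F))
g(W) = -5 + 2*W*(4 + W)
g(-5)² = (-5 + 2*(-5)*(4 - 5))² = (-5 + 2*(-5)*(-1))² = (-5 + 10)² = 5² = 25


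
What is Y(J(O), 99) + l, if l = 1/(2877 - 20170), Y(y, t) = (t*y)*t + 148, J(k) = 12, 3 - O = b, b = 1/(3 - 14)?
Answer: 2036423679/17293 ≈ 1.1776e+5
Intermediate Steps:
b = -1/11 (b = 1/(-11) = -1/11 ≈ -0.090909)
O = 34/11 (O = 3 - 1*(-1/11) = 3 + 1/11 = 34/11 ≈ 3.0909)
Y(y, t) = 148 + y*t**2 (Y(y, t) = y*t**2 + 148 = 148 + y*t**2)
l = -1/17293 (l = 1/(-17293) = -1/17293 ≈ -5.7827e-5)
Y(J(O), 99) + l = (148 + 12*99**2) - 1/17293 = (148 + 12*9801) - 1/17293 = (148 + 117612) - 1/17293 = 117760 - 1/17293 = 2036423679/17293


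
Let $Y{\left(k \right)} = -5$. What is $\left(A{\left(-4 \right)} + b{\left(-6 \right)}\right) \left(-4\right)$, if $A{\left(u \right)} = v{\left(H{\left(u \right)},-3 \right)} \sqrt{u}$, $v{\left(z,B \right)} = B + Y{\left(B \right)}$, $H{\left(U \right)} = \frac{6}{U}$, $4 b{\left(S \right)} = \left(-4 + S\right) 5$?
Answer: $50 + 64 i \approx 50.0 + 64.0 i$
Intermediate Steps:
$b{\left(S \right)} = -5 + \frac{5 S}{4}$ ($b{\left(S \right)} = \frac{\left(-4 + S\right) 5}{4} = \frac{-20 + 5 S}{4} = -5 + \frac{5 S}{4}$)
$v{\left(z,B \right)} = -5 + B$ ($v{\left(z,B \right)} = B - 5 = -5 + B$)
$A{\left(u \right)} = - 8 \sqrt{u}$ ($A{\left(u \right)} = \left(-5 - 3\right) \sqrt{u} = - 8 \sqrt{u}$)
$\left(A{\left(-4 \right)} + b{\left(-6 \right)}\right) \left(-4\right) = \left(- 8 \sqrt{-4} + \left(-5 + \frac{5}{4} \left(-6\right)\right)\right) \left(-4\right) = \left(- 8 \cdot 2 i - \frac{25}{2}\right) \left(-4\right) = \left(- 16 i - \frac{25}{2}\right) \left(-4\right) = \left(- \frac{25}{2} - 16 i\right) \left(-4\right) = 50 + 64 i$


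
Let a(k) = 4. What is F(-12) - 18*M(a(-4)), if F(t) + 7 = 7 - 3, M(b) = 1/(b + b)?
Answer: -21/4 ≈ -5.2500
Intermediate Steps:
M(b) = 1/(2*b)
F(t) = -3 (F(t) = -7 + (7 - 3) = -7 + 4 = -3)
F(-12) - 18*M(a(-4)) = -3 - 9/4 = -21/4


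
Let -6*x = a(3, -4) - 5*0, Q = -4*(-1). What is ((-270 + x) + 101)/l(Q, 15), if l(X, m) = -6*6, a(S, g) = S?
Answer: 113/24 ≈ 4.7083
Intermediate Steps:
Q = 4
x = -½ (x = -(3 - 5*0)/6 = -(3 + 0)/6 = -⅙*3 = -½ ≈ -0.50000)
l(X, m) = -36
((-270 + x) + 101)/l(Q, 15) = ((-270 - ½) + 101)/(-36) = (-541/2 + 101)*(-1/36) = -339/2*(-1/36) = 113/24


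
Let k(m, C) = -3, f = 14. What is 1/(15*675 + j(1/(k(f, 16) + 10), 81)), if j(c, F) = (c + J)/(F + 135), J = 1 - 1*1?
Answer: 1512/15309001 ≈ 9.8765e-5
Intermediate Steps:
J = 0 (J = 1 - 1 = 0)
j(c, F) = c/(135 + F) (j(c, F) = (c + 0)/(F + 135) = c/(135 + F))
1/(15*675 + j(1/(k(f, 16) + 10), 81)) = 1/(15*675 + 1/((-3 + 10)*(135 + 81))) = 1/(10125 + 1/(7*216)) = 1/(10125 + (⅐)*(1/216)) = 1/(10125 + 1/1512) = 1/(15309001/1512) = 1512/15309001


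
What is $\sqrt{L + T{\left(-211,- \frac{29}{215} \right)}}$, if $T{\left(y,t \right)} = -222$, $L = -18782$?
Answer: $2 i \sqrt{4751} \approx 137.85 i$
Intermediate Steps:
$\sqrt{L + T{\left(-211,- \frac{29}{215} \right)}} = \sqrt{-18782 - 222} = \sqrt{-19004} = 2 i \sqrt{4751}$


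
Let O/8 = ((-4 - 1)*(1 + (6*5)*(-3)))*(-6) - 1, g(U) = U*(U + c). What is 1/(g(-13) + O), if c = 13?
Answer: -1/21368 ≈ -4.6799e-5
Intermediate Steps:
g(U) = U*(13 + U) (g(U) = U*(U + 13) = U*(13 + U))
O = -21368 (O = 8*(((-4 - 1)*(1 + (6*5)*(-3)))*(-6) - 1) = 8*(-5*(1 + 30*(-3))*(-6) - 1) = 8*(-5*(1 - 90)*(-6) - 1) = 8*(-5*(-89)*(-6) - 1) = 8*(445*(-6) - 1) = 8*(-2670 - 1) = 8*(-2671) = -21368)
1/(g(-13) + O) = 1/(-13*(13 - 13) - 21368) = 1/(-13*0 - 21368) = 1/(0 - 21368) = 1/(-21368) = -1/21368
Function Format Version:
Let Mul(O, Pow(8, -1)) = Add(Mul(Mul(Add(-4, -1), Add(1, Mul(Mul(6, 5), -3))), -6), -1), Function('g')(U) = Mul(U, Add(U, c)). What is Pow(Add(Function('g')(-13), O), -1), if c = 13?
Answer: Rational(-1, 21368) ≈ -4.6799e-5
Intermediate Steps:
Function('g')(U) = Mul(U, Add(13, U)) (Function('g')(U) = Mul(U, Add(U, 13)) = Mul(U, Add(13, U)))
O = -21368 (O = Mul(8, Add(Mul(Mul(Add(-4, -1), Add(1, Mul(Mul(6, 5), -3))), -6), -1)) = Mul(8, Add(Mul(Mul(-5, Add(1, Mul(30, -3))), -6), -1)) = Mul(8, Add(Mul(Mul(-5, Add(1, -90)), -6), -1)) = Mul(8, Add(Mul(Mul(-5, -89), -6), -1)) = Mul(8, Add(Mul(445, -6), -1)) = Mul(8, Add(-2670, -1)) = Mul(8, -2671) = -21368)
Pow(Add(Function('g')(-13), O), -1) = Pow(Add(Mul(-13, Add(13, -13)), -21368), -1) = Pow(Add(Mul(-13, 0), -21368), -1) = Pow(Add(0, -21368), -1) = Pow(-21368, -1) = Rational(-1, 21368)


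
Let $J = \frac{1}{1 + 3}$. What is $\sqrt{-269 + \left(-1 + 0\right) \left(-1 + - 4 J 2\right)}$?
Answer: $i \sqrt{266} \approx 16.31 i$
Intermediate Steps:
$J = \frac{1}{4} \approx 0.25$
$\sqrt{-269 + \left(-1 + 0\right) \left(-1 + - 4 J 2\right)} = \sqrt{-269 + \left(-1 + 0\right) \left(-1 + \left(-4\right) \frac{1}{4} \cdot 2\right)} = \sqrt{-269 - \left(-1 - 2\right)} = \sqrt{-269 - -3} = \sqrt{-269 + 3} = \sqrt{-266} = i \sqrt{266}$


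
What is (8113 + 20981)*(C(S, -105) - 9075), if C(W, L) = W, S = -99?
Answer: -266908356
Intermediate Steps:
(8113 + 20981)*(C(S, -105) - 9075) = (8113 + 20981)*(-99 - 9075) = 29094*(-9174) = -266908356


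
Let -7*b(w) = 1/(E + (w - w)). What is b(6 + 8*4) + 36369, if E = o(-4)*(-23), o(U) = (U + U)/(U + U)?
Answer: 5855410/161 ≈ 36369.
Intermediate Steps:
o(U) = 1 (o(U) = (2*U)/((2*U)) = (2*U)*(1/(2*U)) = 1)
E = -23 (E = 1*(-23) = -23)
b(w) = 1/161 (b(w) = -1/(7*(-23 + (w - w))) = -1/(7*(-23 + 0)) = -⅐/(-23) = -⅐*(-1/23) = 1/161)
b(6 + 8*4) + 36369 = 1/161 + 36369 = 5855410/161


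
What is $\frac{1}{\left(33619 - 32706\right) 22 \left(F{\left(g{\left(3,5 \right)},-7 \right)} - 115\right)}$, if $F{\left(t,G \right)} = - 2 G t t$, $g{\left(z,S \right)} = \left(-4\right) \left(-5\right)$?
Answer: $\frac{1}{110171710} \approx 9.0767 \cdot 10^{-9}$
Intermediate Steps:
$g{\left(z,S \right)} = 20$
$F{\left(t,G \right)} = - 2 G t^{2}$ ($F{\left(t,G \right)} = - 2 G t t = - 2 G t^{2}$)
$\frac{1}{\left(33619 - 32706\right) 22 \left(F{\left(g{\left(3,5 \right)},-7 \right)} - 115\right)} = \frac{1}{\left(33619 - 32706\right) 22 \left(\left(-2\right) \left(-7\right) 20^{2} - 115\right)} = \frac{1}{913 \cdot 22 \left(\left(-2\right) \left(-7\right) 400 - 115\right)} = \frac{1}{913 \cdot 22 \left(5600 - 115\right)} = \frac{1}{913 \cdot 22 \cdot 5485} = \frac{1}{913 \cdot 120670} = \frac{1}{913} \cdot \frac{1}{120670} = \frac{1}{110171710}$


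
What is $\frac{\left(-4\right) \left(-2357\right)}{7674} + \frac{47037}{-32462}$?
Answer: $- \frac{27455101}{124556694} \approx -0.22042$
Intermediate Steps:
$\frac{\left(-4\right) \left(-2357\right)}{7674} + \frac{47037}{-32462} = 9428 \cdot \frac{1}{7674} + 47037 \left(- \frac{1}{32462}\right) = \frac{4714}{3837} - \frac{47037}{32462} = - \frac{27455101}{124556694}$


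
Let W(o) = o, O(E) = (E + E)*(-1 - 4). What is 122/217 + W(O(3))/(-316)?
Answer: 22531/34286 ≈ 0.65715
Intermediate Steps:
O(E) = -10*E (O(E) = (2*E)*(-5) = -10*E)
122/217 + W(O(3))/(-316) = 122/217 - 10*3/(-316) = 122*(1/217) - 30*(-1/316) = 122/217 + 15/158 = 22531/34286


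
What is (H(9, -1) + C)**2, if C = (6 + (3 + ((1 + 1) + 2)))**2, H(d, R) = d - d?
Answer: 28561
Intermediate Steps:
H(d, R) = 0
C = 169 (C = (6 + (3 + (2 + 2)))**2 = (6 + (3 + 4))**2 = (6 + 7)**2 = 13**2 = 169)
(H(9, -1) + C)**2 = (0 + 169)**2 = 169**2 = 28561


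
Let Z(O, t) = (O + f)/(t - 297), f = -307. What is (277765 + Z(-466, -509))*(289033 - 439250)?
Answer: -33630486271771/806 ≈ -4.1725e+10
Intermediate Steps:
Z(O, t) = (-307 + O)/(-297 + t) (Z(O, t) = (O - 307)/(t - 297) = (-307 + O)/(-297 + t))
(277765 + Z(-466, -509))*(289033 - 439250) = (277765 + (-307 - 466)/(-297 - 509))*(289033 - 439250) = (277765 - 773/(-806))*(-150217) = (277765 - 1/806*(-773))*(-150217) = (277765 + 773/806)*(-150217) = (223879363/806)*(-150217) = -33630486271771/806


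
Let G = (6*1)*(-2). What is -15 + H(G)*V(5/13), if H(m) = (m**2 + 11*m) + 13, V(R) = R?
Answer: -70/13 ≈ -5.3846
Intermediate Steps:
G = -12 (G = 6*(-2) = -12)
H(m) = 13 + m**2 + 11*m
-15 + H(G)*V(5/13) = -15 + (13 + (-12)**2 + 11*(-12))*(5/13) = -15 + (13 + 144 - 132)*(5*(1/13)) = -15 + 25*(5/13) = -15 + 125/13 = -70/13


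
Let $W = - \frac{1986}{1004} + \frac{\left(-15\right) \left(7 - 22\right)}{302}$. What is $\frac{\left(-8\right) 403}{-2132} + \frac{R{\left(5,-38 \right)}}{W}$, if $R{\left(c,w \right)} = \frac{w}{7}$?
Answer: $\frac{39666157}{6706329} \approx 5.9147$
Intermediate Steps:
$R{\left(c,w \right)} = \frac{w}{7}$ ($R{\left(c,w \right)} = w \frac{1}{7} = \frac{w}{7}$)
$W = - \frac{46734}{37901}$ ($W = \left(-1986\right) \frac{1}{1004} + \left(-15\right) \left(-15\right) \frac{1}{302} = - \frac{993}{502} + 225 \cdot \frac{1}{302} = - \frac{993}{502} + \frac{225}{302} = - \frac{46734}{37901} \approx -1.2331$)
$\frac{\left(-8\right) 403}{-2132} + \frac{R{\left(5,-38 \right)}}{W} = \frac{\left(-8\right) 403}{-2132} + \frac{\frac{1}{7} \left(-38\right)}{- \frac{46734}{37901}} = \left(-3224\right) \left(- \frac{1}{2132}\right) - - \frac{720119}{163569} = \frac{62}{41} + \frac{720119}{163569} = \frac{39666157}{6706329}$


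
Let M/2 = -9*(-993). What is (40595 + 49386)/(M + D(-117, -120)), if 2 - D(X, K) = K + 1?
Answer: 89981/17995 ≈ 5.0003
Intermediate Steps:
D(X, K) = 1 - K (D(X, K) = 2 - (K + 1) = 2 - (1 + K) = 2 + (-1 - K) = 1 - K)
M = 17874 (M = 2*(-9*(-993)) = 2*8937 = 17874)
(40595 + 49386)/(M + D(-117, -120)) = (40595 + 49386)/(17874 + (1 - 1*(-120))) = 89981/(17874 + (1 + 120)) = 89981/(17874 + 121) = 89981/17995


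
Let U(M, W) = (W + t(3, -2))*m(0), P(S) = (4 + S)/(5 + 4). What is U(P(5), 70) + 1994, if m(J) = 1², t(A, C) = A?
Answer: 2067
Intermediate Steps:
m(J) = 1
P(S) = 4/9 + S/9 (P(S) = (4 + S)/9 = (4 + S)*(⅑) = 4/9 + S/9)
U(M, W) = 3 + W (U(M, W) = (W + 3)*1 = (3 + W)*1 = 3 + W)
U(P(5), 70) + 1994 = (3 + 70) + 1994 = 73 + 1994 = 2067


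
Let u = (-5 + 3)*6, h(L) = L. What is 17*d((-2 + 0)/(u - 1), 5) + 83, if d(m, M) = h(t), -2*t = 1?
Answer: 149/2 ≈ 74.500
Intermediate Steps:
t = -½ (t = -½*1 = -½ ≈ -0.50000)
u = -12 (u = -2*6 = -12)
d(m, M) = -½
17*d((-2 + 0)/(u - 1), 5) + 83 = 17*(-½) + 83 = -17/2 + 83 = 149/2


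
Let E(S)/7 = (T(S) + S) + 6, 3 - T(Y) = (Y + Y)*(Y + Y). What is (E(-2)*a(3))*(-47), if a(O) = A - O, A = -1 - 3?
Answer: -20727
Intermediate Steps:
T(Y) = 3 - 4*Y**2 (T(Y) = 3 - (Y + Y)*(Y + Y) = 3 - 2*Y*2*Y = 3 - 4*Y**2)
A = -4
a(O) = -4 - O
E(S) = 63 - 28*S**2 + 7*S (E(S) = 7*(((3 - 4*S**2) + S) + 6) = 7*((3 + S - 4*S**2) + 6) = 7*(9 + S - 4*S**2) = 63 - 28*S**2 + 7*S)
(E(-2)*a(3))*(-47) = ((63 - 28*(-2)**2 + 7*(-2))*(-4 - 1*3))*(-47) = ((63 - 28*4 - 14)*(-4 - 3))*(-47) = ((63 - 112 - 14)*(-7))*(-47) = -63*(-7)*(-47) = 441*(-47) = -20727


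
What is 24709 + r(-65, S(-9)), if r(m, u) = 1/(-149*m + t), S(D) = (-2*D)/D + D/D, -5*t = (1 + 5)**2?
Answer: 1195643806/48389 ≈ 24709.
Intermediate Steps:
t = -36/5 (t = -(1 + 5)**2/5 = -1/5*6**2 = -1/5*36 = -36/5 ≈ -7.2000)
S(D) = -1 (S(D) = -2 + 1 = -1)
r(m, u) = 1/(-36/5 - 149*m) (r(m, u) = 1/(-149*m - 36/5) = 1/(-36/5 - 149*m))
24709 + r(-65, S(-9)) = 24709 - 5/(36 + 745*(-65)) = 24709 - 5/(36 - 48425) = 24709 - 5/(-48389) = 24709 - 5*(-1/48389) = 24709 + 5/48389 = 1195643806/48389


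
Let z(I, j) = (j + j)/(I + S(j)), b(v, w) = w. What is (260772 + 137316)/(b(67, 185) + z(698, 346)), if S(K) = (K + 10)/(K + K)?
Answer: 48106148184/22475671 ≈ 2140.4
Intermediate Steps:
S(K) = (10 + K)/(2*K) (S(K) = (10 + K)/((2*K)) = (10 + K)*(1/(2*K)) = (10 + K)/(2*K))
z(I, j) = 2*j/(I + (10 + j)/(2*j)) (z(I, j) = (j + j)/(I + (10 + j)/(2*j)) = (2*j)/(I + (10 + j)/(2*j)) = 2*j/(I + (10 + j)/(2*j)))
(260772 + 137316)/(b(67, 185) + z(698, 346)) = (260772 + 137316)/(185 + 4*346²/(10 + 346 + 2*698*346)) = 398088/(185 + 4*119716/(10 + 346 + 483016)) = 398088/(185 + 4*119716/483372) = 398088/(185 + 4*119716*(1/483372)) = 398088/(185 + 119716/120843) = 398088/(22475671/120843) = 398088*(120843/22475671) = 48106148184/22475671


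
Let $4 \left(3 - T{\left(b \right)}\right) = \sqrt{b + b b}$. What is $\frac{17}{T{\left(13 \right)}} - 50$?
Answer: $- \frac{1358}{19} - \frac{34 \sqrt{182}}{19} \approx -95.615$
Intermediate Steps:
$T{\left(b \right)} = 3 - \frac{\sqrt{b + b^{2}}}{4}$ ($T{\left(b \right)} = 3 - \frac{\sqrt{b + b b}}{4} = 3 - \frac{\sqrt{b + b^{2}}}{4}$)
$\frac{17}{T{\left(13 \right)}} - 50 = \frac{17}{3 - \frac{\sqrt{13 \left(1 + 13\right)}}{4}} - 50 = \frac{17}{3 - \frac{\sqrt{13 \cdot 14}}{4}} - 50 = \frac{17}{3 - \frac{\sqrt{182}}{4}} - 50 = -50 + \frac{17}{3 - \frac{\sqrt{182}}{4}}$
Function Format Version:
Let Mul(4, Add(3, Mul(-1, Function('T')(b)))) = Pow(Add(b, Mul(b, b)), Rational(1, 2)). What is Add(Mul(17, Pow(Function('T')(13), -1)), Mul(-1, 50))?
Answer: Add(Rational(-1358, 19), Mul(Rational(-34, 19), Pow(182, Rational(1, 2)))) ≈ -95.615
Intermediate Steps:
Function('T')(b) = Add(3, Mul(Rational(-1, 4), Pow(Add(b, Pow(b, 2)), Rational(1, 2)))) (Function('T')(b) = Add(3, Mul(Rational(-1, 4), Pow(Add(b, Mul(b, b)), Rational(1, 2)))) = Add(3, Mul(Rational(-1, 4), Pow(Add(b, Pow(b, 2)), Rational(1, 2)))))
Add(Mul(17, Pow(Function('T')(13), -1)), Mul(-1, 50)) = Add(Mul(17, Pow(Add(3, Mul(Rational(-1, 4), Pow(Mul(13, Add(1, 13)), Rational(1, 2)))), -1)), Mul(-1, 50)) = Add(Mul(17, Pow(Add(3, Mul(Rational(-1, 4), Pow(Mul(13, 14), Rational(1, 2)))), -1)), -50) = Add(Mul(17, Pow(Add(3, Mul(Rational(-1, 4), Pow(182, Rational(1, 2)))), -1)), -50) = Add(-50, Mul(17, Pow(Add(3, Mul(Rational(-1, 4), Pow(182, Rational(1, 2)))), -1)))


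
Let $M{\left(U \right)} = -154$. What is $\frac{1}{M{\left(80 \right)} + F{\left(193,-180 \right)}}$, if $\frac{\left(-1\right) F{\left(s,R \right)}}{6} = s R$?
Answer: $\frac{1}{208286} \approx 4.8011 \cdot 10^{-6}$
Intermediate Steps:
$F{\left(s,R \right)} = - 6 R s$ ($F{\left(s,R \right)} = - 6 s R = - 6 R s$)
$\frac{1}{M{\left(80 \right)} + F{\left(193,-180 \right)}} = \frac{1}{-154 - \left(-1080\right) 193} = \frac{1}{-154 + 208440} = \frac{1}{208286}$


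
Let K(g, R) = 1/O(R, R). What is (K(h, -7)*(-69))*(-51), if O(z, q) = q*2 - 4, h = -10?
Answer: -391/2 ≈ -195.50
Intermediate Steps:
O(z, q) = -4 + 2*q (O(z, q) = 2*q - 4 = -4 + 2*q)
K(g, R) = 1/(-4 + 2*R)
(K(h, -7)*(-69))*(-51) = ((1/(2*(-2 - 7)))*(-69))*(-51) = (((½)/(-9))*(-69))*(-51) = (((½)*(-⅑))*(-69))*(-51) = -1/18*(-69)*(-51) = (23/6)*(-51) = -391/2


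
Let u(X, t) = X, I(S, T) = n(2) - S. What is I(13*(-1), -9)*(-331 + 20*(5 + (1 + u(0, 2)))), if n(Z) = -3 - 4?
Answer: -1266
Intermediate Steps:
n(Z) = -7
I(S, T) = -7 - S
I(13*(-1), -9)*(-331 + 20*(5 + (1 + u(0, 2)))) = (-7 - 13*(-1))*(-331 + 20*(5 + (1 + 0))) = (-7 - 1*(-13))*(-331 + 20*(5 + 1)) = (-7 + 13)*(-331 + 20*6) = 6*(-331 + 120) = 6*(-211) = -1266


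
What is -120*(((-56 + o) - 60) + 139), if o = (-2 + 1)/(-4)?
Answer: -2790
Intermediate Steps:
o = ¼ (o = -¼*(-1) = ¼ ≈ 0.25000)
-120*(((-56 + o) - 60) + 139) = -120*(((-56 + ¼) - 60) + 139) = -120*((-223/4 - 60) + 139) = -120*(-463/4 + 139) = -120*93/4 = -2790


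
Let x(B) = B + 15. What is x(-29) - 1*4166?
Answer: -4180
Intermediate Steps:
x(B) = 15 + B
x(-29) - 1*4166 = (15 - 29) - 1*4166 = -14 - 4166 = -4180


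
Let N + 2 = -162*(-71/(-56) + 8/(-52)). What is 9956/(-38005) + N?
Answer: -2527878079/13833820 ≈ -182.73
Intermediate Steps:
N = -66419/364 (N = -2 - 162*(-71/(-56) + 8/(-52)) = -2 - 162*(-71*(-1/56) + 8*(-1/52)) = -2 - 162*(71/56 - 2/13) = -2 - 162*811/728 = -2 - 65691/364 = -66419/364 ≈ -182.47)
9956/(-38005) + N = 9956/(-38005) - 66419/364 = 9956*(-1/38005) - 66419/364 = -9956/38005 - 66419/364 = -2527878079/13833820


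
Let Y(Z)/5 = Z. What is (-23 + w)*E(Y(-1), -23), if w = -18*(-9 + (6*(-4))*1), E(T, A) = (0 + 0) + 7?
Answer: 3997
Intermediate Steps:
Y(Z) = 5*Z
E(T, A) = 7 (E(T, A) = 0 + 7 = 7)
w = 594 (w = -18*(-9 - 24*1) = -18*(-9 - 24) = -18*(-33) = 594)
(-23 + w)*E(Y(-1), -23) = (-23 + 594)*7 = 571*7 = 3997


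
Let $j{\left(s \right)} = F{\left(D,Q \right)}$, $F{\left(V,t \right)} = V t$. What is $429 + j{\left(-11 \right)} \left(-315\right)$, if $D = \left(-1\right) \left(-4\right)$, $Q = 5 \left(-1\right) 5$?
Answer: $31929$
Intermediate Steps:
$Q = -25$ ($Q = \left(-5\right) 5 = -25$)
$D = 4$
$j{\left(s \right)} = -100$ ($j{\left(s \right)} = 4 \left(-25\right) = -100$)
$429 + j{\left(-11 \right)} \left(-315\right) = 429 - -31500 = 429 + 31500 = 31929$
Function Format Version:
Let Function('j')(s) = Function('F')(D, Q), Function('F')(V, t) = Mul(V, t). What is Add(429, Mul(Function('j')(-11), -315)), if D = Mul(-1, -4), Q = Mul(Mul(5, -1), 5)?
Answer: 31929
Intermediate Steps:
Q = -25 (Q = Mul(-5, 5) = -25)
D = 4
Function('j')(s) = -100 (Function('j')(s) = Mul(4, -25) = -100)
Add(429, Mul(Function('j')(-11), -315)) = Add(429, Mul(-100, -315)) = Add(429, 31500) = 31929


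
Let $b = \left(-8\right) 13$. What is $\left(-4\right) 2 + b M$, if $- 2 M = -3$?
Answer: $-164$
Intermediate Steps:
$M = \frac{3}{2}$ ($M = \left(- \frac{1}{2}\right) \left(-3\right) = \frac{3}{2} \approx 1.5$)
$b = -104$
$\left(-4\right) 2 + b M = \left(-4\right) 2 - 156 = -8 - 156 = -164$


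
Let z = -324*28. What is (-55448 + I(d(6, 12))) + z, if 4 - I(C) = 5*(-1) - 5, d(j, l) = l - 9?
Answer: -64506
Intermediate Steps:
d(j, l) = -9 + l
z = -9072
I(C) = 14 (I(C) = 4 - (5*(-1) - 5) = 4 - (-5 - 5) = 4 - 1*(-10) = 4 + 10 = 14)
(-55448 + I(d(6, 12))) + z = (-55448 + 14) - 9072 = -55434 - 9072 = -64506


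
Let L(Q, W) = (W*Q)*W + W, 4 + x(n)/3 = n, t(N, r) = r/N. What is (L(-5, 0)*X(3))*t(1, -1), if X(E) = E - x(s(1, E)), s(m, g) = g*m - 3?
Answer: 0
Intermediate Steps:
s(m, g) = -3 + g*m
x(n) = -12 + 3*n
X(E) = 21 - 2*E (X(E) = E - (-12 + 3*(-3 + E*1)) = E - (-12 + 3*(-3 + E)) = E - (-12 + (-9 + 3*E)) = E - (-21 + 3*E) = E + (21 - 3*E) = 21 - 2*E)
L(Q, W) = W + Q*W**2 (L(Q, W) = (Q*W)*W + W = Q*W**2 + W = W + Q*W**2)
(L(-5, 0)*X(3))*t(1, -1) = ((0*(1 - 5*0))*(21 - 2*3))*(-1/1) = ((0*(1 + 0))*(21 - 6))*(-1*1) = ((0*1)*15)*(-1) = (0*15)*(-1) = 0*(-1) = 0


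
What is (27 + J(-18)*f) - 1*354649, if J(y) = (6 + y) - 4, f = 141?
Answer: -356878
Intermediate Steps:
J(y) = 2 + y
(27 + J(-18)*f) - 1*354649 = (27 + (2 - 18)*141) - 1*354649 = (27 - 16*141) - 354649 = (27 - 2256) - 354649 = -2229 - 354649 = -356878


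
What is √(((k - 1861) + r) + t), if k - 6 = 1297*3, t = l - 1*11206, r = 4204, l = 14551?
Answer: 3*√1065 ≈ 97.903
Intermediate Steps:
t = 3345 (t = 14551 - 1*11206 = 14551 - 11206 = 3345)
k = 3897 (k = 6 + 1297*3 = 6 + 3891 = 3897)
√(((k - 1861) + r) + t) = √(((3897 - 1861) + 4204) + 3345) = √((2036 + 4204) + 3345) = √(6240 + 3345) = √9585 = 3*√1065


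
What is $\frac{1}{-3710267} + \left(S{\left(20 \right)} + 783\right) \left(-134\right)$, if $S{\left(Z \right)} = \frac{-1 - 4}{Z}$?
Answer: $- \frac{778328680461}{7420534} \approx -1.0489 \cdot 10^{5}$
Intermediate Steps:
$S{\left(Z \right)} = - \frac{5}{Z}$
$\frac{1}{-3710267} + \left(S{\left(20 \right)} + 783\right) \left(-134\right) = \frac{1}{-3710267} + \left(- \frac{5}{20} + 783\right) \left(-134\right) = - \frac{1}{3710267} + \left(\left(-5\right) \frac{1}{20} + 783\right) \left(-134\right) = - \frac{1}{3710267} + \left(- \frac{1}{4} + 783\right) \left(-134\right) = - \frac{1}{3710267} + \frac{3131}{4} \left(-134\right) = - \frac{1}{3710267} - \frac{209777}{2} = - \frac{778328680461}{7420534}$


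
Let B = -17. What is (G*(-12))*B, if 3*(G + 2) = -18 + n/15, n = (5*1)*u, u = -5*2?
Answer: -5576/3 ≈ -1858.7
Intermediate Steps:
u = -10
n = -50 (n = (5*1)*(-10) = 5*(-10) = -50)
G = -82/9 (G = -2 + (-18 - 50/15)/3 = -2 + (-18 - 50*1/15)/3 = -2 + (-18 - 10/3)/3 = -2 + (⅓)*(-64/3) = -2 - 64/9 = -82/9 ≈ -9.1111)
(G*(-12))*B = -82/9*(-12)*(-17) = (328/3)*(-17) = -5576/3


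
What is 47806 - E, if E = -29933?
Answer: 77739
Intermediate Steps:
47806 - E = 47806 - 1*(-29933) = 47806 + 29933 = 77739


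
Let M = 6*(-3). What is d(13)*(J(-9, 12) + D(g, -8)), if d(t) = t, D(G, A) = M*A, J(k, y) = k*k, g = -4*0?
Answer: 2925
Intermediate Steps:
M = -18
g = 0
J(k, y) = k²
D(G, A) = -18*A
d(13)*(J(-9, 12) + D(g, -8)) = 13*((-9)² - 18*(-8)) = 13*(81 + 144) = 13*225 = 2925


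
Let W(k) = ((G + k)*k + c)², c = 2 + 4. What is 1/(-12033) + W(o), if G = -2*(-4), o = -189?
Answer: 14086626685424/12033 ≈ 1.1707e+9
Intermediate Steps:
G = 8
c = 6
W(k) = (6 + k*(8 + k))² (W(k) = ((8 + k)*k + 6)² = (k*(8 + k) + 6)² = (6 + k*(8 + k))²)
1/(-12033) + W(o) = 1/(-12033) + (6 + (-189)² + 8*(-189))² = -1/12033 + (6 + 35721 - 1512)² = -1/12033 + 34215² = -1/12033 + 1170666225 = 14086626685424/12033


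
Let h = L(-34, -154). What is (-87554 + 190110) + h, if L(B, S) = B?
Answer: 102522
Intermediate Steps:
h = -34
(-87554 + 190110) + h = (-87554 + 190110) - 34 = 102556 - 34 = 102522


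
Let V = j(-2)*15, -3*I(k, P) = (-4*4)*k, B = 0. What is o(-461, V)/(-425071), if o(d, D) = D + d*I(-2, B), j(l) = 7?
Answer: -15067/1275213 ≈ -0.011815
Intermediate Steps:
I(k, P) = 16*k/3 (I(k, P) = -(-4*4)*k/3 = -(-16)*k/3 = 16*k/3)
V = 105 (V = 7*15 = 105)
o(d, D) = D - 32*d/3 (o(d, D) = D + d*((16/3)*(-2)) = D + d*(-32/3) = D - 32*d/3)
o(-461, V)/(-425071) = (105 - 32/3*(-461))/(-425071) = (105 + 14752/3)*(-1/425071) = (15067/3)*(-1/425071) = -15067/1275213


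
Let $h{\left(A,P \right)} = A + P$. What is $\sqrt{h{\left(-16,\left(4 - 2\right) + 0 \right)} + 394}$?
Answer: $2 \sqrt{95} \approx 19.494$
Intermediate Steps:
$\sqrt{h{\left(-16,\left(4 - 2\right) + 0 \right)} + 394} = \sqrt{\left(-16 + \left(\left(4 - 2\right) + 0\right)\right) + 394} = \sqrt{\left(-16 + \left(2 + 0\right)\right) + 394} = \sqrt{\left(-16 + 2\right) + 394} = \sqrt{-14 + 394} = \sqrt{380} = 2 \sqrt{95}$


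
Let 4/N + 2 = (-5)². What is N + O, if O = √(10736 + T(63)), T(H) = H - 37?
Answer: 4/23 + √10762 ≈ 103.91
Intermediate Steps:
T(H) = -37 + H
O = √10762 (O = √(10736 + (-37 + 63)) = √(10736 + 26) = √10762 ≈ 103.74)
N = 4/23 (N = 4/(-2 + (-5)²) = 4/(-2 + 25) = 4/23 ≈ 0.17391)
N + O = 4/23 + √10762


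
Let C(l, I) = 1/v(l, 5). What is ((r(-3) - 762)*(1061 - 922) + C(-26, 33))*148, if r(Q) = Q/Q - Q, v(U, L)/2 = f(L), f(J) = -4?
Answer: -31187189/2 ≈ -1.5594e+7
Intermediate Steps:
v(U, L) = -8 (v(U, L) = 2*(-4) = -8)
C(l, I) = -⅛ (C(l, I) = 1/(-8) = -⅛)
r(Q) = 1 - Q
((r(-3) - 762)*(1061 - 922) + C(-26, 33))*148 = (((1 - 1*(-3)) - 762)*(1061 - 922) - ⅛)*148 = (((1 + 3) - 762)*139 - ⅛)*148 = ((4 - 762)*139 - ⅛)*148 = (-758*139 - ⅛)*148 = (-105362 - ⅛)*148 = -842897/8*148 = -31187189/2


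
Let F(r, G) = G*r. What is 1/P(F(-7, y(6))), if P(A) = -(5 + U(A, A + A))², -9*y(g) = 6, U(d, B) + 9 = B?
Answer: -9/256 ≈ -0.035156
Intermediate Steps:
U(d, B) = -9 + B
y(g) = -⅔ (y(g) = -⅑*6 = -⅔)
P(A) = -(-4 + 2*A)² (P(A) = -(5 + (-9 + (A + A)))² = -(5 + (-9 + 2*A))² = -(-4 + 2*A)²)
1/P(F(-7, y(6))) = 1/(-4*(-2 - ⅔*(-7))²) = 1/(-4*(-2 + 14/3)²) = 1/(-4*(8/3)²) = 1/(-4*64/9) = 1/(-256/9) = -9/256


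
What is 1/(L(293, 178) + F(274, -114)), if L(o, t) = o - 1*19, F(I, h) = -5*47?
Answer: 1/39 ≈ 0.025641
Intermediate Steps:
F(I, h) = -235
L(o, t) = -19 + o (L(o, t) = o - 19 = -19 + o)
1/(L(293, 178) + F(274, -114)) = 1/((-19 + 293) - 235) = 1/(274 - 235) = 1/39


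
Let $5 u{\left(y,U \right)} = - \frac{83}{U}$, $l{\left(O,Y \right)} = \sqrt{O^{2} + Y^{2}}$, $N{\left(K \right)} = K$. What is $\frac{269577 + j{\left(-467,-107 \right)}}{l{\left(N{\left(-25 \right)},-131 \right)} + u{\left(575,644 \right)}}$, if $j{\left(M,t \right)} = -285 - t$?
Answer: $\frac{71999576740}{184412355511} + \frac{2793236591600 \sqrt{17786}}{184412355511} \approx 2020.4$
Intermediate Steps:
$u{\left(y,U \right)} = - \frac{83}{5 U}$ ($u{\left(y,U \right)} = \frac{\left(-83\right) \frac{1}{U}}{5} = - \frac{83}{5 U}$)
$\frac{269577 + j{\left(-467,-107 \right)}}{l{\left(N{\left(-25 \right)},-131 \right)} + u{\left(575,644 \right)}} = \frac{269577 - 178}{\sqrt{\left(-25\right)^{2} + \left(-131\right)^{2}} - \frac{83}{5 \cdot 644}} = \frac{269577 + \left(-285 + 107\right)}{\sqrt{625 + 17161} - \frac{83}{3220}} = \frac{269577 - 178}{\sqrt{17786} - \frac{83}{3220}} = \frac{269399}{- \frac{83}{3220} + \sqrt{17786}}$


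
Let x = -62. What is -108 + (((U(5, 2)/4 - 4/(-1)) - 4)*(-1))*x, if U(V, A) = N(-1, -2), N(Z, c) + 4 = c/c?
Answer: -309/2 ≈ -154.50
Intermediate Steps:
N(Z, c) = -3 (N(Z, c) = -4 + c/c = -4 + 1 = -3)
U(V, A) = -3
-108 + (((U(5, 2)/4 - 4/(-1)) - 4)*(-1))*x = -108 + (((-3/4 - 4/(-1)) - 4)*(-1))*(-62) = -108 + (((-3*¼ - 4*(-1)) - 4)*(-1))*(-62) = -108 + (((-¾ + 4) - 4)*(-1))*(-62) = -108 + ((13/4 - 4)*(-1))*(-62) = -108 - ¾*(-1)*(-62) = -108 + (¾)*(-62) = -108 - 93/2 = -309/2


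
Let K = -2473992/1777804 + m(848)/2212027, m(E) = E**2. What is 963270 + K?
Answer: 947025919153955248/983137612177 ≈ 9.6327e+5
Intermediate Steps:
K = -1048527783542/983137612177 (K = -2473992/1777804 + 848**2/2212027 = -2473992*1/1777804 + 719104*(1/2212027) = -618498/444451 + 719104/2212027 = -1048527783542/983137612177 ≈ -1.0665)
963270 + K = 963270 - 1048527783542/983137612177 = 947025919153955248/983137612177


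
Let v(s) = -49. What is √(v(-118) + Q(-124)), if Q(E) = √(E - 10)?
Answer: √(-49 + I*√134) ≈ 0.82121 + 7.048*I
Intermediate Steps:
Q(E) = √(-10 + E)
√(v(-118) + Q(-124)) = √(-49 + √(-10 - 124)) = √(-49 + √(-134)) = √(-49 + I*√134)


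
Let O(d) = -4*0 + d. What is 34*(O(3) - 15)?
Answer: -408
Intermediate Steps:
O(d) = d (O(d) = 0 + d = d)
34*(O(3) - 15) = 34*(3 - 15) = 34*(-12) = -408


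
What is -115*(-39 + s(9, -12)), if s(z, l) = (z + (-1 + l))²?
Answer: 2645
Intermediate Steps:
s(z, l) = (-1 + l + z)²
-115*(-39 + s(9, -12)) = -115*(-39 + (-1 - 12 + 9)²) = -115*(-39 + (-4)²) = -115*(-39 + 16) = -115*(-23) = 2645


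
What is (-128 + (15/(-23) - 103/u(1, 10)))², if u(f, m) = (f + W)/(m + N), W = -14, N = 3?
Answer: 348100/529 ≈ 658.03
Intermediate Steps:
u(f, m) = (-14 + f)/(3 + m) (u(f, m) = (f - 14)/(m + 3) = (-14 + f)/(3 + m))
(-128 + (15/(-23) - 103/u(1, 10)))² = (-128 + (15/(-23) - 103*(3 + 10)/(-14 + 1)))² = (-128 + (15*(-1/23) - 103/(-13/13)))² = (-128 + (-15/23 - 103/((1/13)*(-13))))² = (-128 + (-15/23 - 103/(-1)))² = (-128 + (-15/23 - 103*(-1)))² = (-128 + (-15/23 + 103))² = (-128 + 2354/23)² = (-590/23)² = 348100/529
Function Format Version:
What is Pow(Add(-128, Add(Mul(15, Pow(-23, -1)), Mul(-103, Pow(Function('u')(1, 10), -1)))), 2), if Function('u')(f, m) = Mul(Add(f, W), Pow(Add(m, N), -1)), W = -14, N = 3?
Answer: Rational(348100, 529) ≈ 658.03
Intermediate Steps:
Function('u')(f, m) = Mul(Pow(Add(3, m), -1), Add(-14, f)) (Function('u')(f, m) = Mul(Add(f, -14), Pow(Add(m, 3), -1)) = Mul(Add(-14, f), Pow(Add(3, m), -1)) = Mul(Pow(Add(3, m), -1), Add(-14, f)))
Pow(Add(-128, Add(Mul(15, Pow(-23, -1)), Mul(-103, Pow(Function('u')(1, 10), -1)))), 2) = Pow(Add(-128, Add(Mul(15, Pow(-23, -1)), Mul(-103, Pow(Mul(Pow(Add(3, 10), -1), Add(-14, 1)), -1)))), 2) = Pow(Add(-128, Add(Mul(15, Rational(-1, 23)), Mul(-103, Pow(Mul(Pow(13, -1), -13), -1)))), 2) = Pow(Add(-128, Add(Rational(-15, 23), Mul(-103, Pow(Mul(Rational(1, 13), -13), -1)))), 2) = Pow(Add(-128, Add(Rational(-15, 23), Mul(-103, Pow(-1, -1)))), 2) = Pow(Add(-128, Add(Rational(-15, 23), Mul(-103, -1))), 2) = Pow(Add(-128, Add(Rational(-15, 23), 103)), 2) = Pow(Add(-128, Rational(2354, 23)), 2) = Pow(Rational(-590, 23), 2) = Rational(348100, 529)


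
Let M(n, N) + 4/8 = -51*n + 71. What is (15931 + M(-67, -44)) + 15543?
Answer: 69923/2 ≈ 34962.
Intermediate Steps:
M(n, N) = 141/2 - 51*n (M(n, N) = -1/2 + (-51*n + 71) = -1/2 + (71 - 51*n) = 141/2 - 51*n)
(15931 + M(-67, -44)) + 15543 = (15931 + (141/2 - 51*(-67))) + 15543 = (15931 + (141/2 + 3417)) + 15543 = (15931 + 6975/2) + 15543 = 38837/2 + 15543 = 69923/2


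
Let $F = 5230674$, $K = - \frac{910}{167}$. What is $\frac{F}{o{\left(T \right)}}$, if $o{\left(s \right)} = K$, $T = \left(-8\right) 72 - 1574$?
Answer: $- \frac{436761279}{455} \approx -9.5992 \cdot 10^{5}$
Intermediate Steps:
$K = - \frac{910}{167}$ ($K = \left(-910\right) \frac{1}{167} = - \frac{910}{167} \approx -5.4491$)
$T = -2150$ ($T = -576 - 1574 = -2150$)
$o{\left(s \right)} = - \frac{910}{167}$
$\frac{F}{o{\left(T \right)}} = \frac{5230674}{- \frac{910}{167}} = 5230674 \left(- \frac{167}{910}\right) = - \frac{436761279}{455}$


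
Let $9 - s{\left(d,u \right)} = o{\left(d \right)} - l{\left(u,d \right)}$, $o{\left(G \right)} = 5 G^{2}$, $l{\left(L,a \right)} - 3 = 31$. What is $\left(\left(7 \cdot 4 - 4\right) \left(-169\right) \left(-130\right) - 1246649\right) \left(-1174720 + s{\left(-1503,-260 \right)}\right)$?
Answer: $8970331445418$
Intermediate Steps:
$l{\left(L,a \right)} = 34$ ($l{\left(L,a \right)} = 3 + 31 = 34$)
$s{\left(d,u \right)} = 43 - 5 d^{2}$ ($s{\left(d,u \right)} = 9 - \left(5 d^{2} - 34\right) = 9 - \left(-34 + 5 d^{2}\right) = 43 - 5 d^{2}$)
$\left(\left(7 \cdot 4 - 4\right) \left(-169\right) \left(-130\right) - 1246649\right) \left(-1174720 + s{\left(-1503,-260 \right)}\right) = \left(\left(7 \cdot 4 - 4\right) \left(-169\right) \left(-130\right) - 1246649\right) \left(-1174720 + \left(43 - 5 \left(-1503\right)^{2}\right)\right) = \left(\left(28 - 4\right) \left(-169\right) \left(-130\right) - 1246649\right) \left(-1174720 + \left(43 - 11295045\right)\right) = \left(24 \left(-169\right) \left(-130\right) - 1246649\right) \left(-1174720 + \left(43 - 11295045\right)\right) = \left(\left(-4056\right) \left(-130\right) - 1246649\right) \left(-1174720 - 11295002\right) = \left(527280 - 1246649\right) \left(-12469722\right) = \left(-719369\right) \left(-12469722\right) = 8970331445418$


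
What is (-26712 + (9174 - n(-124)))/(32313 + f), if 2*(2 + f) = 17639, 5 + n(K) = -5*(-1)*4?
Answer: -35106/82261 ≈ -0.42676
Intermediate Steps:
n(K) = 15 (n(K) = -5 - 5*(-1)*4 = -5 + 5*4 = -5 + 20 = 15)
f = 17635/2 (f = -2 + (½)*17639 = -2 + 17639/2 = 17635/2 ≈ 8817.5)
(-26712 + (9174 - n(-124)))/(32313 + f) = (-26712 + (9174 - 1*15))/(32313 + 17635/2) = (-26712 + (9174 - 15))/(82261/2) = (-26712 + 9159)*(2/82261) = -17553*2/82261 = -35106/82261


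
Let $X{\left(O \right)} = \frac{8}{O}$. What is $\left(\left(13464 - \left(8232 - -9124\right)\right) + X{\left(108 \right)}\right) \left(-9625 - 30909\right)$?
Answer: $\frac{4259393788}{27} \approx 1.5776 \cdot 10^{8}$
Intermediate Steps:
$\left(\left(13464 - \left(8232 - -9124\right)\right) + X{\left(108 \right)}\right) \left(-9625 - 30909\right) = \left(\left(13464 - \left(8232 - -9124\right)\right) + \frac{8}{108}\right) \left(-9625 - 30909\right) = \left(\left(13464 - \left(8232 + 9124\right)\right) + 8 \cdot \frac{1}{108}\right) \left(-40534\right) = \left(\left(13464 - 17356\right) + \frac{2}{27}\right) \left(-40534\right) = \left(-3892 + \frac{2}{27}\right) \left(-40534\right) = \left(- \frac{105082}{27}\right) \left(-40534\right) = \frac{4259393788}{27}$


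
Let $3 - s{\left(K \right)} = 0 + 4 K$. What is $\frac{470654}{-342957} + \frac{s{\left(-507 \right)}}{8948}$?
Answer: $- \frac{3514866325}{3068779236} \approx -1.1454$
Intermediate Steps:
$s{\left(K \right)} = 3 - 4 K$ ($s{\left(K \right)} = 3 - \left(0 + 4 K\right) = 3 - 4 K$)
$\frac{470654}{-342957} + \frac{s{\left(-507 \right)}}{8948} = \frac{470654}{-342957} + \frac{3 - -2028}{8948} = 470654 \left(- \frac{1}{342957}\right) + \left(3 + 2028\right) \frac{1}{8948} = - \frac{470654}{342957} + 2031 \cdot \frac{1}{8948} = - \frac{470654}{342957} + \frac{2031}{8948} = - \frac{3514866325}{3068779236}$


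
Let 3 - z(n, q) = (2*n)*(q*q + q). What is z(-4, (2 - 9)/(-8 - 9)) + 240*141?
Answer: 9781971/289 ≈ 33848.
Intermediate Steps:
z(n, q) = 3 - 2*n*(q + q²) (z(n, q) = 3 - 2*n*(q*q + q) = 3 - 2*n*(q² + q) = 3 - 2*n*(q + q²))
z(-4, (2 - 9)/(-8 - 9)) + 240*141 = (3 - 2*(-4)*(2 - 9)/(-8 - 9) - 2*(-4)*((2 - 9)/(-8 - 9))²) + 240*141 = (3 - 2*(-4)*(-7/(-17)) - 2*(-4)*(-7/(-17))²) + 33840 = (3 - 2*(-4)*(-7*(-1/17)) - 2*(-4)*(-7*(-1/17))²) + 33840 = (3 - 2*(-4)*7/17 - 2*(-4)*(7/17)²) + 33840 = (3 + 56/17 - 2*(-4)*49/289) + 33840 = (3 + 56/17 + 392/289) + 33840 = 2211/289 + 33840 = 9781971/289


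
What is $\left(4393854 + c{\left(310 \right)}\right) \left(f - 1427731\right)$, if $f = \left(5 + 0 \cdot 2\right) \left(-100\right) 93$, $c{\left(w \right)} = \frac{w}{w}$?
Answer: $-6477557250505$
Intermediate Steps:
$c{\left(w \right)} = 1$
$f = -46500$ ($f = \left(5 + 0\right) \left(-100\right) 93 = 5 \left(-100\right) 93 = \left(-500\right) 93 = -46500$)
$\left(4393854 + c{\left(310 \right)}\right) \left(f - 1427731\right) = \left(4393854 + 1\right) \left(-46500 - 1427731\right) = 4393855 \left(-1474231\right) = -6477557250505$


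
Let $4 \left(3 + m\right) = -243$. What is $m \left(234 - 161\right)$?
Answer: $- \frac{18615}{4} \approx -4653.8$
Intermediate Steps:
$m = - \frac{255}{4}$ ($m = -3 + \frac{1}{4} \left(-243\right) = -3 - \frac{243}{4} = - \frac{255}{4} \approx -63.75$)
$m \left(234 - 161\right) = - \frac{255 \left(234 - 161\right)}{4} = \left(- \frac{255}{4}\right) 73 = - \frac{18615}{4}$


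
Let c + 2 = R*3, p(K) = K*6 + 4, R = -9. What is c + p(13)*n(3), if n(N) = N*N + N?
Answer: 955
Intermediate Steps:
p(K) = 4 + 6*K (p(K) = 6*K + 4 = 4 + 6*K)
c = -29 (c = -2 - 9*3 = -2 - 27 = -29)
n(N) = N + N**2 (n(N) = N**2 + N = N + N**2)
c + p(13)*n(3) = -29 + (4 + 6*13)*(3*(1 + 3)) = -29 + (4 + 78)*(3*4) = -29 + 82*12 = -29 + 984 = 955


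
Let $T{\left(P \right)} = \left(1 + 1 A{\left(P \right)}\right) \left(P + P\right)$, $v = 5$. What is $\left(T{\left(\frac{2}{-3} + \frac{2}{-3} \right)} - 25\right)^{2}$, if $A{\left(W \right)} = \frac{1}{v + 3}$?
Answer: $784$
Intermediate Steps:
$A{\left(W \right)} = \frac{1}{8}$ ($A{\left(W \right)} = \frac{1}{5 + 3} = \frac{1}{8}$)
$T{\left(P \right)} = \frac{9 P}{4}$ ($T{\left(P \right)} = \left(1 + 1 \cdot \frac{1}{8}\right) \left(P + P\right) = \left(1 + \frac{1}{8}\right) 2 P = \frac{9 \cdot 2 P}{8} = \frac{9 P}{4}$)
$\left(T{\left(\frac{2}{-3} + \frac{2}{-3} \right)} - 25\right)^{2} = \left(\frac{9 \left(\frac{2}{-3} + \frac{2}{-3}\right)}{4} - 25\right)^{2} = \left(\frac{9 \left(2 \left(- \frac{1}{3}\right) + 2 \left(- \frac{1}{3}\right)\right)}{4} - 25\right)^{2} = \left(\frac{9 \left(- \frac{2}{3} - \frac{2}{3}\right)}{4} - 25\right)^{2} = \left(\frac{9}{4} \left(- \frac{4}{3}\right) - 25\right)^{2} = \left(-3 - 25\right)^{2} = \left(-28\right)^{2} = 784$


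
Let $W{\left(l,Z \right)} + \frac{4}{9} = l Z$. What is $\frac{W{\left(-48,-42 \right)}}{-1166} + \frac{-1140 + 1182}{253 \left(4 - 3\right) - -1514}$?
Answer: $- \frac{5268772}{3090483} \approx -1.7048$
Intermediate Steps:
$W{\left(l,Z \right)} = - \frac{4}{9} + Z l$ ($W{\left(l,Z \right)} = - \frac{4}{9} + l Z = - \frac{4}{9} + Z l$)
$\frac{W{\left(-48,-42 \right)}}{-1166} + \frac{-1140 + 1182}{253 \left(4 - 3\right) - -1514} = \frac{- \frac{4}{9} - -2016}{-1166} + \frac{-1140 + 1182}{253 \left(4 - 3\right) - -1514} = \left(- \frac{4}{9} + 2016\right) \left(- \frac{1}{1166}\right) + \frac{42}{253 \left(4 - 3\right) + 1514} = \frac{18140}{9} \left(- \frac{1}{1166}\right) + \frac{42}{253 \cdot 1 + 1514} = - \frac{9070}{5247} + \frac{42}{253 + 1514} = - \frac{9070}{5247} + \frac{42}{1767} = - \frac{9070}{5247} + 42 \cdot \frac{1}{1767} = - \frac{9070}{5247} + \frac{14}{589} = - \frac{5268772}{3090483}$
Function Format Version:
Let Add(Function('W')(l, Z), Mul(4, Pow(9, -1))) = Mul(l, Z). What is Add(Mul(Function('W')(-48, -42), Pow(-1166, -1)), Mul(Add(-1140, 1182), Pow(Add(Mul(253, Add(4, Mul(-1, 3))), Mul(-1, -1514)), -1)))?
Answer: Rational(-5268772, 3090483) ≈ -1.7048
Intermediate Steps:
Function('W')(l, Z) = Add(Rational(-4, 9), Mul(Z, l)) (Function('W')(l, Z) = Add(Rational(-4, 9), Mul(l, Z)) = Add(Rational(-4, 9), Mul(Z, l)))
Add(Mul(Function('W')(-48, -42), Pow(-1166, -1)), Mul(Add(-1140, 1182), Pow(Add(Mul(253, Add(4, Mul(-1, 3))), Mul(-1, -1514)), -1))) = Add(Mul(Add(Rational(-4, 9), Mul(-42, -48)), Pow(-1166, -1)), Mul(Add(-1140, 1182), Pow(Add(Mul(253, Add(4, Mul(-1, 3))), Mul(-1, -1514)), -1))) = Add(Mul(Add(Rational(-4, 9), 2016), Rational(-1, 1166)), Mul(42, Pow(Add(Mul(253, Add(4, -3)), 1514), -1))) = Add(Mul(Rational(18140, 9), Rational(-1, 1166)), Mul(42, Pow(Add(Mul(253, 1), 1514), -1))) = Add(Rational(-9070, 5247), Mul(42, Pow(Add(253, 1514), -1))) = Add(Rational(-9070, 5247), Mul(42, Pow(1767, -1))) = Add(Rational(-9070, 5247), Mul(42, Rational(1, 1767))) = Add(Rational(-9070, 5247), Rational(14, 589)) = Rational(-5268772, 3090483)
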